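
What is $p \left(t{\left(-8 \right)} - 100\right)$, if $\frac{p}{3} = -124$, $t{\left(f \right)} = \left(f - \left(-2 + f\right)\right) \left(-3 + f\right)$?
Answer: $45384$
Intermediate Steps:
$t{\left(f \right)} = -6 + 2 f$ ($t{\left(f \right)} = 2 \left(-3 + f\right) = -6 + 2 f$)
$p = -372$ ($p = 3 \left(-124\right) = -372$)
$p \left(t{\left(-8 \right)} - 100\right) = - 372 \left(\left(-6 + 2 \left(-8\right)\right) - 100\right) = - 372 \left(\left(-6 - 16\right) - 100\right) = - 372 \left(-22 - 100\right) = \left(-372\right) \left(-122\right) = 45384$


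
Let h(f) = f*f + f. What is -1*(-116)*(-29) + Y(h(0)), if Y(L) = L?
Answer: -3364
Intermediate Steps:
h(f) = f + f**2 (h(f) = f**2 + f = f + f**2)
-1*(-116)*(-29) + Y(h(0)) = -1*(-116)*(-29) + 0*(1 + 0) = 116*(-29) + 0*1 = -3364 + 0 = -3364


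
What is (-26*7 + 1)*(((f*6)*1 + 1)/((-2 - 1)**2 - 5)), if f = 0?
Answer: -181/4 ≈ -45.250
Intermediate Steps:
(-26*7 + 1)*(((f*6)*1 + 1)/((-2 - 1)**2 - 5)) = (-26*7 + 1)*(((0*6)*1 + 1)/((-2 - 1)**2 - 5)) = (-182 + 1)*((0*1 + 1)/((-3)**2 - 5)) = -181*(0 + 1)/(9 - 5) = -181/4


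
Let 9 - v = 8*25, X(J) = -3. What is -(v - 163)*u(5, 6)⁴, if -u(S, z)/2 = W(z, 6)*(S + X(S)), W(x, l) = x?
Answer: 117448704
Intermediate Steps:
v = -191 (v = 9 - 8*25 = 9 - 1*200 = 9 - 200 = -191)
u(S, z) = -2*z*(-3 + S) (u(S, z) = -2*z*(S - 3) = -2*z*(-3 + S))
-(v - 163)*u(5, 6)⁴ = -(-191 - 163)*(2*6*(3 - 1*5))⁴ = -(-354)*(2*6*(3 - 5))⁴ = -(-354)*(2*6*(-2))⁴ = -(-354)*(-24)⁴ = -(-354)*331776 = -1*(-117448704) = 117448704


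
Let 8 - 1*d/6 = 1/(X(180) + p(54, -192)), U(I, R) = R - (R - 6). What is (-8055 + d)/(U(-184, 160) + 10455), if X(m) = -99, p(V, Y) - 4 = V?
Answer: -109427/142967 ≈ -0.76540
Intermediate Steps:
p(V, Y) = 4 + V
U(I, R) = 6 (U(I, R) = R - (-6 + R) = R + (6 - R) = 6)
d = 1974/41 (d = 48 - 6/(-99 + (4 + 54)) = 48 - 6/(-99 + 58) = 48 - 6/(-41) = 48 - 6*(-1/41) = 48 + 6/41 = 1974/41 ≈ 48.146)
(-8055 + d)/(U(-184, 160) + 10455) = (-8055 + 1974/41)/(6 + 10455) = -328281/41/10461 = -328281/41*1/10461 = -109427/142967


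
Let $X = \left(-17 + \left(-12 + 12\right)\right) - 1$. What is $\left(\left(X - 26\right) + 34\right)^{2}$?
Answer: $100$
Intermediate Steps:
$X = -18$ ($X = \left(-17 + 0\right) - 1 = -17 - 1 = -18$)
$\left(\left(X - 26\right) + 34\right)^{2} = \left(\left(-18 - 26\right) + 34\right)^{2} = \left(-44 + 34\right)^{2} = \left(-10\right)^{2} = 100$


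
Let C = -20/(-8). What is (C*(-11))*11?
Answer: -605/2 ≈ -302.50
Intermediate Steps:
C = 5/2 (C = -20*(-⅛) = 5/2 ≈ 2.5000)
(C*(-11))*11 = ((5/2)*(-11))*11 = -55/2*11 = -605/2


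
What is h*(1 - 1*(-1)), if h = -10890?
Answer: -21780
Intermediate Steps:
h*(1 - 1*(-1)) = -10890*(1 - 1*(-1)) = -10890*(1 + 1) = -10890*2 = -21780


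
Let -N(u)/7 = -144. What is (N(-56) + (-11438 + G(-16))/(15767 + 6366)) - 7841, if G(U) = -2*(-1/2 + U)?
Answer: -151246194/22133 ≈ -6833.5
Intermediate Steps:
N(u) = 1008 (N(u) = -7*(-144) = 1008)
G(U) = 1 - 2*U (G(U) = -2*(-1*½ + U) = -2*(-½ + U) = 1 - 2*U)
(N(-56) + (-11438 + G(-16))/(15767 + 6366)) - 7841 = (1008 + (-11438 + (1 - 2*(-16)))/(15767 + 6366)) - 7841 = (1008 + (-11438 + (1 + 32))/22133) - 7841 = (1008 + (-11438 + 33)*(1/22133)) - 7841 = (1008 - 11405*1/22133) - 7841 = (1008 - 11405/22133) - 7841 = 22298659/22133 - 7841 = -151246194/22133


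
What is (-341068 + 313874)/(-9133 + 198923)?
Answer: -13597/94895 ≈ -0.14328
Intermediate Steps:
(-341068 + 313874)/(-9133 + 198923) = -27194/189790 = -27194*1/189790 = -13597/94895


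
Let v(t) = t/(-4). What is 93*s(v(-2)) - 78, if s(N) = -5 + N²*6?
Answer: -807/2 ≈ -403.50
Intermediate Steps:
v(t) = -t/4 (v(t) = t*(-¼) = -t/4)
s(N) = -5 + 6*N²
93*s(v(-2)) - 78 = 93*(-5 + 6*(-¼*(-2))²) - 78 = 93*(-5 + 6*(½)²) - 78 = 93*(-5 + 6*(¼)) - 78 = 93*(-5 + 3/2) - 78 = 93*(-7/2) - 78 = -651/2 - 78 = -807/2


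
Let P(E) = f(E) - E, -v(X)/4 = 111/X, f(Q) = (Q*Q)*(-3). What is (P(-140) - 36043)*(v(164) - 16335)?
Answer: 63436425738/41 ≈ 1.5472e+9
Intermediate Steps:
f(Q) = -3*Q² (f(Q) = Q²*(-3) = -3*Q²)
v(X) = -444/X
P(E) = -E - 3*E² (P(E) = -3*E² - E = -E - 3*E²)
(P(-140) - 36043)*(v(164) - 16335) = (-140*(-1 - 3*(-140)) - 36043)*(-444/164 - 16335) = (-140*(-1 + 420) - 36043)*(-444*1/164 - 16335) = (-140*419 - 36043)*(-111/41 - 16335) = (-58660 - 36043)*(-669846/41) = -94703*(-669846/41) = 63436425738/41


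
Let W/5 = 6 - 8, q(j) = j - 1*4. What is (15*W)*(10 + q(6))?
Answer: -1800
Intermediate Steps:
q(j) = -4 + j (q(j) = j - 4 = -4 + j)
W = -10 (W = 5*(6 - 8) = 5*(-2) = -10)
(15*W)*(10 + q(6)) = (15*(-10))*(10 + (-4 + 6)) = -150*(10 + 2) = -150*12 = -1800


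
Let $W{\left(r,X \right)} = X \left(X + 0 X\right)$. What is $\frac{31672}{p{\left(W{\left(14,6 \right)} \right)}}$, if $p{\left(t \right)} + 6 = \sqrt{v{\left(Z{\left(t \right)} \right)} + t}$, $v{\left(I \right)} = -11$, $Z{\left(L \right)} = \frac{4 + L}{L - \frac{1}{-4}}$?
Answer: $-31672$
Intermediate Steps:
$Z{\left(L \right)} = \frac{4 + L}{\frac{1}{4} + L}$ ($Z{\left(L \right)} = \frac{4 + L}{L - - \frac{1}{4}} = \frac{4 + L}{L + \frac{1}{4}} = \frac{4 + L}{\frac{1}{4} + L}$)
$W{\left(r,X \right)} = X^{2}$ ($W{\left(r,X \right)} = X \left(X + 0\right) = X X = X^{2}$)
$p{\left(t \right)} = -6 + \sqrt{-11 + t}$
$\frac{31672}{p{\left(W{\left(14,6 \right)} \right)}} = \frac{31672}{-6 + \sqrt{-11 + 6^{2}}} = \frac{31672}{-6 + \sqrt{-11 + 36}} = \frac{31672}{-6 + \sqrt{25}} = \frac{31672}{-6 + 5} = \frac{31672}{-1} = 31672 \left(-1\right) = -31672$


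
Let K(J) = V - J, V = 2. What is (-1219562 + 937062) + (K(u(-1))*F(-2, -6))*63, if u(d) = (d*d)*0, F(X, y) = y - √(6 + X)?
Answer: -283508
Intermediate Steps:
u(d) = 0 (u(d) = d²*0 = 0)
K(J) = 2 - J
(-1219562 + 937062) + (K(u(-1))*F(-2, -6))*63 = (-1219562 + 937062) + ((2 - 1*0)*(-6 - √(6 - 2)))*63 = -282500 + ((2 + 0)*(-6 - √4))*63 = -282500 + (2*(-6 - 1*2))*63 = -282500 + (2*(-6 - 2))*63 = -282500 + (2*(-8))*63 = -282500 - 16*63 = -282500 - 1008 = -283508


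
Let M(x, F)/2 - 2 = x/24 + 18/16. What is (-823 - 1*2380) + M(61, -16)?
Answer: -9575/3 ≈ -3191.7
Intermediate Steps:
M(x, F) = 25/4 + x/12 (M(x, F) = 4 + 2*(x/24 + 18/16) = 4 + 2*(x*(1/24) + 18*(1/16)) = 4 + 2*(x/24 + 9/8) = 4 + 2*(9/8 + x/24) = 4 + (9/4 + x/12) = 25/4 + x/12)
(-823 - 1*2380) + M(61, -16) = (-823 - 1*2380) + (25/4 + (1/12)*61) = (-823 - 2380) + (25/4 + 61/12) = -3203 + 34/3 = -9575/3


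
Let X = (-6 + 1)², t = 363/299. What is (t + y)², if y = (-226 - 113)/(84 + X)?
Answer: 3818498436/1062173281 ≈ 3.5950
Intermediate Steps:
t = 363/299 (t = 363*(1/299) = 363/299 ≈ 1.2140)
X = 25 (X = (-5)² = 25)
y = -339/109 (y = (-226 - 113)/(84 + 25) = -339/109 ≈ -3.1101)
(t + y)² = (363/299 - 339/109)² = (-61794/32591)² = 3818498436/1062173281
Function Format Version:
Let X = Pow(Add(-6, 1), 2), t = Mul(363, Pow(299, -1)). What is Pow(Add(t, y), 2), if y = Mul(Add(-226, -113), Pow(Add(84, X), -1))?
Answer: Rational(3818498436, 1062173281) ≈ 3.5950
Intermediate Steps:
t = Rational(363, 299) (t = Mul(363, Rational(1, 299)) = Rational(363, 299) ≈ 1.2140)
X = 25 (X = Pow(-5, 2) = 25)
y = Rational(-339, 109) (y = Mul(Add(-226, -113), Pow(Add(84, 25), -1)) = Mul(-339, Pow(109, -1)) = Mul(-339, Rational(1, 109)) = Rational(-339, 109) ≈ -3.1101)
Pow(Add(t, y), 2) = Pow(Add(Rational(363, 299), Rational(-339, 109)), 2) = Pow(Rational(-61794, 32591), 2) = Rational(3818498436, 1062173281)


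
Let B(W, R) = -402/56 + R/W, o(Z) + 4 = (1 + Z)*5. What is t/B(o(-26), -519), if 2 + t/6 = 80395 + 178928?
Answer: -1873334904/3799 ≈ -4.9311e+5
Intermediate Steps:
t = 1555926 (t = -12 + 6*(80395 + 178928) = -12 + 6*259323 = -12 + 1555938 = 1555926)
o(Z) = 1 + 5*Z (o(Z) = -4 + (1 + Z)*5 = -4 + (5 + 5*Z) = 1 + 5*Z)
B(W, R) = -201/28 + R/W (B(W, R) = -402*1/56 + R/W = -201/28 + R/W)
t/B(o(-26), -519) = 1555926/(-201/28 - 519/(1 + 5*(-26))) = 1555926/(-201/28 - 519/(1 - 130)) = 1555926/(-201/28 - 519/(-129)) = 1555926/(-201/28 - 519*(-1/129)) = 1555926/(-201/28 + 173/43) = 1555926/(-3799/1204) = 1555926*(-1204/3799) = -1873334904/3799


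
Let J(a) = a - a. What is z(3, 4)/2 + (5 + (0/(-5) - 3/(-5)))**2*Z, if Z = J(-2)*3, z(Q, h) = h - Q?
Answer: 1/2 ≈ 0.50000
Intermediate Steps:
J(a) = 0
Z = 0 (Z = 0*3 = 0)
z(3, 4)/2 + (5 + (0/(-5) - 3/(-5)))**2*Z = (4 - 1*3)/2 + (5 + (0/(-5) - 3/(-5)))**2*0 = (4 - 3)*(1/2) + (5 + (0*(-1/5) - 3*(-1/5)))**2*0 = 1*(1/2) + (5 + (0 + 3/5))**2*0 = 1/2 + (5 + 3/5)**2*0 = 1/2 + (28/5)**2*0 = 1/2 + (784/25)*0 = 1/2 + 0 = 1/2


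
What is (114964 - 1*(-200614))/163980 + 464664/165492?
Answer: 1783628293/376908030 ≈ 4.7323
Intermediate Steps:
(114964 - 1*(-200614))/163980 + 464664/165492 = (114964 + 200614)*(1/163980) + 464664*(1/165492) = 315578*(1/163980) + 38722/13791 = 157789/81990 + 38722/13791 = 1783628293/376908030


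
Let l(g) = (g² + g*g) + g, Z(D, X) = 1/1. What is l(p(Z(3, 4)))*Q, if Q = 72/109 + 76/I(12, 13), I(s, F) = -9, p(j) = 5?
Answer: -419980/981 ≈ -428.11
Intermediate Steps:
Z(D, X) = 1
l(g) = g + 2*g² (l(g) = (g² + g²) + g = 2*g² + g = g + 2*g²)
Q = -7636/981 (Q = 72/109 + 76/(-9) = 72*(1/109) + 76*(-⅑) = 72/109 - 76/9 = -7636/981 ≈ -7.7839)
l(p(Z(3, 4)))*Q = (5*(1 + 2*5))*(-7636/981) = (5*(1 + 10))*(-7636/981) = (5*11)*(-7636/981) = 55*(-7636/981) = -419980/981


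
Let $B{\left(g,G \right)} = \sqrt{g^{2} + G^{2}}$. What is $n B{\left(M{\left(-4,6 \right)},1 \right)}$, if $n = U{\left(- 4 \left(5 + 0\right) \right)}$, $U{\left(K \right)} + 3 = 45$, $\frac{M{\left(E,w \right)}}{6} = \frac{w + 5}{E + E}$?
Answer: $\frac{21 \sqrt{1105}}{2} \approx 349.04$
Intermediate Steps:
$M{\left(E,w \right)} = \frac{3 \left(5 + w\right)}{E}$ ($M{\left(E,w \right)} = 6 \frac{w + 5}{E + E} = 6 \frac{5 + w}{2 E} = \frac{3 \left(5 + w\right)}{E}$)
$U{\left(K \right)} = 42$ ($U{\left(K \right)} = -3 + 45 = 42$)
$n = 42$
$B{\left(g,G \right)} = \sqrt{G^{2} + g^{2}}$
$n B{\left(M{\left(-4,6 \right)},1 \right)} = 42 \sqrt{1^{2} + \left(\frac{3 \left(5 + 6\right)}{-4}\right)^{2}} = 42 \sqrt{1 + \left(3 \left(- \frac{1}{4}\right) 11\right)^{2}} = 42 \sqrt{1 + \left(- \frac{33}{4}\right)^{2}} = 42 \sqrt{1 + \frac{1089}{16}} = 42 \sqrt{\frac{1105}{16}} = 42 \frac{\sqrt{1105}}{4} = \frac{21 \sqrt{1105}}{2}$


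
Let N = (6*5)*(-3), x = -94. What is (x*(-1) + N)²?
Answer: 16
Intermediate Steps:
N = -90 (N = 30*(-3) = -90)
(x*(-1) + N)² = (-94*(-1) - 90)² = (94 - 90)² = 4² = 16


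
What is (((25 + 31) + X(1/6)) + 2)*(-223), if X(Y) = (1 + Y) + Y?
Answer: -39694/3 ≈ -13231.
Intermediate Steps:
X(Y) = 1 + 2*Y
(((25 + 31) + X(1/6)) + 2)*(-223) = (((25 + 31) + (1 + 2/6)) + 2)*(-223) = ((56 + (1 + 2*(⅙))) + 2)*(-223) = ((56 + (1 + ⅓)) + 2)*(-223) = ((56 + 4/3) + 2)*(-223) = (172/3 + 2)*(-223) = (178/3)*(-223) = -39694/3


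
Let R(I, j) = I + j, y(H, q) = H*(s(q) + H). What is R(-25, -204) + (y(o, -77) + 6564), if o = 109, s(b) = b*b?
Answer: 664477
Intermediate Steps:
s(b) = b²
y(H, q) = H*(H + q²) (y(H, q) = H*(q² + H) = H*(H + q²))
R(-25, -204) + (y(o, -77) + 6564) = (-25 - 204) + (109*(109 + (-77)²) + 6564) = -229 + (109*(109 + 5929) + 6564) = -229 + (109*6038 + 6564) = -229 + (658142 + 6564) = -229 + 664706 = 664477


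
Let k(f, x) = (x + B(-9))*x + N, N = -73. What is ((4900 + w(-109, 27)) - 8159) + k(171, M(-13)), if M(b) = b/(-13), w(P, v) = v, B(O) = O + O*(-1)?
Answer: -3304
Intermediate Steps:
B(O) = 0 (B(O) = O - O = 0)
M(b) = -b/13 (M(b) = b*(-1/13) = -b/13)
k(f, x) = -73 + x**2 (k(f, x) = (x + 0)*x - 73 = x*x - 73 = x**2 - 73 = -73 + x**2)
((4900 + w(-109, 27)) - 8159) + k(171, M(-13)) = ((4900 + 27) - 8159) + (-73 + (-1/13*(-13))**2) = (4927 - 8159) + (-73 + 1**2) = -3232 + (-73 + 1) = -3232 - 72 = -3304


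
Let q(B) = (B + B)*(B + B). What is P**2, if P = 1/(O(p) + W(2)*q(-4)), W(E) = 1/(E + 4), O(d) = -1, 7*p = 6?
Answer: 9/841 ≈ 0.010702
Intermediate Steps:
p = 6/7 (p = (1/7)*6 = 6/7 ≈ 0.85714)
q(B) = 4*B**2 (q(B) = (2*B)*(2*B) = 4*B**2)
W(E) = 1/(4 + E)
P = 3/29 (P = 1/(-1 + (4*(-4)**2)/(4 + 2)) = 1/(-1 + (4*16)/6) = 1/(-1 + (1/6)*64) = 1/(-1 + 32/3) = 1/(29/3) = 3/29 ≈ 0.10345)
P**2 = (3/29)**2 = 9/841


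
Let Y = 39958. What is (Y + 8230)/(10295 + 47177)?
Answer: 12047/14368 ≈ 0.83846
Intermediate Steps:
(Y + 8230)/(10295 + 47177) = (39958 + 8230)/(10295 + 47177) = 48188/57472 = 48188*(1/57472) = 12047/14368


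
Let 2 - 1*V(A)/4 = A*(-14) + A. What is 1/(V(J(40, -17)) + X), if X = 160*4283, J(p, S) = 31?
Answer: 1/686900 ≈ 1.4558e-6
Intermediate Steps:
X = 685280
V(A) = 8 + 52*A (V(A) = 8 - 4*(A*(-14) + A) = 8 - 4*(-14*A + A) = 8 - (-52)*A = 8 + 52*A)
1/(V(J(40, -17)) + X) = 1/((8 + 52*31) + 685280) = 1/((8 + 1612) + 685280) = 1/(1620 + 685280) = 1/686900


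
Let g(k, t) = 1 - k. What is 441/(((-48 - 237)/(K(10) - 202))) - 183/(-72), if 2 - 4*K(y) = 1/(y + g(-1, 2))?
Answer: 1433521/4560 ≈ 314.37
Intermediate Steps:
K(y) = ½ - 1/(4*(2 + y)) (K(y) = ½ - 1/(4*(y + (1 - 1*(-1)))) = ½ - 1/(4*(y + (1 + 1))) = ½ - 1/(4*(y + 2)) = ½ - 1/(4*(2 + y)))
441/(((-48 - 237)/(K(10) - 202))) - 183/(-72) = 441/(((-48 - 237)/((3 + 2*10)/(4*(2 + 10)) - 202))) - 183/(-72) = 441/((-285/((¼)*(3 + 20)/12 - 202))) - 183*(-1/72) = 441/((-285/((¼)*(1/12)*23 - 202))) + 61/24 = 441/((-285/(23/48 - 202))) + 61/24 = 441/((-285/(-9673/48))) + 61/24 = 441/((-285*(-48/9673))) + 61/24 = 441/(13680/9673) + 61/24 = 441*(9673/13680) + 61/24 = 473977/1520 + 61/24 = 1433521/4560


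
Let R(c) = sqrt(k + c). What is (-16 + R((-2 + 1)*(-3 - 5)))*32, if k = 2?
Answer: -512 + 32*sqrt(10) ≈ -410.81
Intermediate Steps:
R(c) = sqrt(2 + c)
(-16 + R((-2 + 1)*(-3 - 5)))*32 = (-16 + sqrt(2 + (-2 + 1)*(-3 - 5)))*32 = (-16 + sqrt(2 - 1*(-8)))*32 = (-16 + sqrt(2 + 8))*32 = (-16 + sqrt(10))*32 = -512 + 32*sqrt(10)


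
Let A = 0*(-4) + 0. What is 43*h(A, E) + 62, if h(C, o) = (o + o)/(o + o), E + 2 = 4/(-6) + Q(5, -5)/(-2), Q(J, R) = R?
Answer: 105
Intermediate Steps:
A = 0 (A = 0 + 0 = 0)
E = -⅙ (E = -2 + (4/(-6) - 5/(-2)) = -2 + (4*(-⅙) - 5*(-½)) = -2 + (-⅔ + 5/2) = -2 + 11/6 = -⅙ ≈ -0.16667)
h(C, o) = 1 (h(C, o) = (2*o)/((2*o)) = (2*o)*(1/(2*o)) = 1)
43*h(A, E) + 62 = 43*1 + 62 = 43 + 62 = 105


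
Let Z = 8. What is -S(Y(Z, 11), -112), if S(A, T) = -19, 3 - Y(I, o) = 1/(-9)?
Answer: 19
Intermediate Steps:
Y(I, o) = 28/9 (Y(I, o) = 3 - 1/(-9) = 3 - 1*(-⅑) = 3 + ⅑ = 28/9)
-S(Y(Z, 11), -112) = -1*(-19) = 19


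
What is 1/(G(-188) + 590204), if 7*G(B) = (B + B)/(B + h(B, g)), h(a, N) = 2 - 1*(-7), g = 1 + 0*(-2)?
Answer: 1253/739525988 ≈ 1.6943e-6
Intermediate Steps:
g = 1 (g = 1 + 0 = 1)
h(a, N) = 9 (h(a, N) = 2 + 7 = 9)
G(B) = 2*B/(7*(9 + B)) (G(B) = ((B + B)/(B + 9))/7 = ((2*B)/(9 + B))/7 = (2*B/(9 + B))/7 = 2*B/(7*(9 + B)))
1/(G(-188) + 590204) = 1/((2/7)*(-188)/(9 - 188) + 590204) = 1/((2/7)*(-188)/(-179) + 590204) = 1/((2/7)*(-188)*(-1/179) + 590204) = 1/(376/1253 + 590204) = 1/(739525988/1253) = 1253/739525988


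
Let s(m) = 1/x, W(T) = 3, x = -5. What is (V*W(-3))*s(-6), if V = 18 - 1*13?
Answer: -3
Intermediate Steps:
V = 5 (V = 18 - 13 = 5)
s(m) = -1/5 (s(m) = 1/(-5) = -1/5)
(V*W(-3))*s(-6) = (5*3)*(-1/5) = 15*(-1/5) = -3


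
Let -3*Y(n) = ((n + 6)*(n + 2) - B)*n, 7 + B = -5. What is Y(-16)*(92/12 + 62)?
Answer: 508288/9 ≈ 56476.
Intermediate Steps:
B = -12 (B = -7 - 5 = -12)
Y(n) = -n*(12 + (2 + n)*(6 + n))/3 (Y(n) = -((n + 6)*(n + 2) - 1*(-12))*n/3 = -((6 + n)*(2 + n) + 12)*n/3 = -((2 + n)*(6 + n) + 12)*n/3 = -(12 + (2 + n)*(6 + n))*n/3 = -n*(12 + (2 + n)*(6 + n))/3)
Y(-16)*(92/12 + 62) = (-1/3*(-16)*(24 + (-16)**2 + 8*(-16)))*(92/12 + 62) = (-1/3*(-16)*(24 + 256 - 128))*(92*(1/12) + 62) = (-1/3*(-16)*152)*(23/3 + 62) = (2432/3)*(209/3) = 508288/9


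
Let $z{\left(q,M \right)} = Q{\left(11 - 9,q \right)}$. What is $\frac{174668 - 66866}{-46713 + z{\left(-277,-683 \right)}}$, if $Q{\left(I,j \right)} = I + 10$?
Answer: $- \frac{11978}{5189} \approx -2.3083$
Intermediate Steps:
$Q{\left(I,j \right)} = 10 + I$
$z{\left(q,M \right)} = 12$ ($z{\left(q,M \right)} = 10 + \left(11 - 9\right) = 10 + 2 = 12$)
$\frac{174668 - 66866}{-46713 + z{\left(-277,-683 \right)}} = \frac{174668 - 66866}{-46713 + 12} = \frac{107802}{-46701} = 107802 \left(- \frac{1}{46701}\right) = - \frac{11978}{5189}$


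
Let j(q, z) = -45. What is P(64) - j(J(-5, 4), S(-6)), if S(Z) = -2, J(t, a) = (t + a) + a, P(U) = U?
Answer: 109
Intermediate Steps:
J(t, a) = t + 2*a (J(t, a) = (a + t) + a = t + 2*a)
P(64) - j(J(-5, 4), S(-6)) = 64 - 1*(-45) = 64 + 45 = 109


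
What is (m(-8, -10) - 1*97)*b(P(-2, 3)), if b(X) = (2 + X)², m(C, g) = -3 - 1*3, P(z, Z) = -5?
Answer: -927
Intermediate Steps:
m(C, g) = -6 (m(C, g) = -3 - 3 = -6)
(m(-8, -10) - 1*97)*b(P(-2, 3)) = (-6 - 1*97)*(2 - 5)² = (-6 - 97)*(-3)² = -103*9 = -927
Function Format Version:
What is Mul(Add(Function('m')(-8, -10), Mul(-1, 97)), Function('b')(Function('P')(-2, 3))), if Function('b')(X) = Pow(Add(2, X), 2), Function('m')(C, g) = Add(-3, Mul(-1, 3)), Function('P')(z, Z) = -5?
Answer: -927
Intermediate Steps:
Function('m')(C, g) = -6 (Function('m')(C, g) = Add(-3, -3) = -6)
Mul(Add(Function('m')(-8, -10), Mul(-1, 97)), Function('b')(Function('P')(-2, 3))) = Mul(Add(-6, Mul(-1, 97)), Pow(Add(2, -5), 2)) = Mul(Add(-6, -97), Pow(-3, 2)) = Mul(-103, 9) = -927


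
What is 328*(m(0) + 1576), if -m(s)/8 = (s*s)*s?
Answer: 516928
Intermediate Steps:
m(s) = -8*s³ (m(s) = -8*s*s*s = -8*s²*s = -8*s³)
328*(m(0) + 1576) = 328*(-8*0³ + 1576) = 328*(-8*0 + 1576) = 328*(0 + 1576) = 328*1576 = 516928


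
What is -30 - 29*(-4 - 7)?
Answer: 289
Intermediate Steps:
-30 - 29*(-4 - 7) = -30 - 29*(-11) = -30 + 319 = 289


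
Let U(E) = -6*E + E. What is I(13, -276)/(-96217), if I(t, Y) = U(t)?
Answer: 65/96217 ≈ 0.00067556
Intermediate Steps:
U(E) = -5*E
I(t, Y) = -5*t
I(13, -276)/(-96217) = -5*13/(-96217) = -65*(-1/96217) = 65/96217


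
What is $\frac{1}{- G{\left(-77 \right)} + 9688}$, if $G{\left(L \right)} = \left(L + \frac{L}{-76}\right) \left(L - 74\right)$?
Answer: $- \frac{76}{135737} \approx -0.00055991$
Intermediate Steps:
$G{\left(L \right)} = \frac{75 L \left(-74 + L\right)}{76}$ ($G{\left(L \right)} = \left(L + L \left(- \frac{1}{76}\right)\right) \left(-74 + L\right) = \left(L - \frac{L}{76}\right) \left(-74 + L\right) = \frac{75 L}{76} \left(-74 + L\right) = \frac{75 L \left(-74 + L\right)}{76}$)
$\frac{1}{- G{\left(-77 \right)} + 9688} = \frac{1}{- \frac{75 \left(-77\right) \left(-74 - 77\right)}{76} + 9688} = \frac{1}{- \frac{75 \left(-77\right) \left(-151\right)}{76} + 9688} = \frac{1}{\left(-1\right) \frac{872025}{76} + 9688} = \frac{1}{- \frac{872025}{76} + 9688} = \frac{1}{- \frac{135737}{76}} = - \frac{76}{135737}$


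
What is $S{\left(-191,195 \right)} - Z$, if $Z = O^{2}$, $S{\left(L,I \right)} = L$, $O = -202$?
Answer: $-40995$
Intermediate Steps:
$Z = 40804$ ($Z = \left(-202\right)^{2} = 40804$)
$S{\left(-191,195 \right)} - Z = -191 - 40804 = -40995$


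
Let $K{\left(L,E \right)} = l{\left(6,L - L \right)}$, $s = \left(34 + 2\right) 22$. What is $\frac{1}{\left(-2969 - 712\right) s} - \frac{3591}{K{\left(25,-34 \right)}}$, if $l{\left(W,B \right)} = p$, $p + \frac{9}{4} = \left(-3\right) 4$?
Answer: $\frac{734668703}{2915352} \approx 252.0$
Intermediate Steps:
$p = - \frac{57}{4}$ ($p = - \frac{9}{4} - 12 = - \frac{57}{4} \approx -14.25$)
$s = 792$ ($s = 36 \cdot 22 = 792$)
$l{\left(W,B \right)} = - \frac{57}{4}$
$K{\left(L,E \right)} = - \frac{57}{4}$
$\frac{1}{\left(-2969 - 712\right) s} - \frac{3591}{K{\left(25,-34 \right)}} = \frac{1}{\left(-2969 - 712\right) 792} - \frac{3591}{- \frac{57}{4}} = \frac{1}{-3681} \cdot \frac{1}{792} - -252 = \left(- \frac{1}{3681}\right) \frac{1}{792} + 252 = - \frac{1}{2915352} + 252 = \frac{734668703}{2915352}$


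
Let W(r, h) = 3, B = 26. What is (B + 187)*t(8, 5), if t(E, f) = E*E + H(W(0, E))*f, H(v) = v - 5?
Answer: 11502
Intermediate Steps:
H(v) = -5 + v
t(E, f) = E² - 2*f (t(E, f) = E*E + (-5 + 3)*f = E² - 2*f)
(B + 187)*t(8, 5) = (26 + 187)*(8² - 2*5) = 213*(64 - 10) = 213*54 = 11502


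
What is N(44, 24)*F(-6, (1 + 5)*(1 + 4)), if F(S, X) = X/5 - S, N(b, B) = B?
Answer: 288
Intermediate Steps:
F(S, X) = -S + X/5 (F(S, X) = X*(1/5) - S = X/5 - S = -S + X/5)
N(44, 24)*F(-6, (1 + 5)*(1 + 4)) = 24*(-1*(-6) + ((1 + 5)*(1 + 4))/5) = 24*(6 + (6*5)/5) = 24*(6 + (1/5)*30) = 24*(6 + 6) = 24*12 = 288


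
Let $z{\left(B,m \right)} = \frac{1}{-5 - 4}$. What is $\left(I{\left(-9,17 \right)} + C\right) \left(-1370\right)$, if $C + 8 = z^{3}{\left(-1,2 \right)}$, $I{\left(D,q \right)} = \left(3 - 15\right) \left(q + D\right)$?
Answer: $\frac{103869290}{729} \approx 1.4248 \cdot 10^{5}$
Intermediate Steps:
$I{\left(D,q \right)} = - 12 D - 12 q$ ($I{\left(D,q \right)} = - 12 \left(D + q\right) = - 12 D - 12 q$)
$z{\left(B,m \right)} = - \frac{1}{9}$ ($z{\left(B,m \right)} = \frac{1}{-9} = - \frac{1}{9}$)
$C = - \frac{5833}{729}$ ($C = -8 + \left(- \frac{1}{9}\right)^{3} = -8 - \frac{1}{729} = - \frac{5833}{729} \approx -8.0014$)
$\left(I{\left(-9,17 \right)} + C\right) \left(-1370\right) = \left(\left(\left(-12\right) \left(-9\right) - 204\right) - \frac{5833}{729}\right) \left(-1370\right) = \left(\left(108 - 204\right) - \frac{5833}{729}\right) \left(-1370\right) = \left(-96 - \frac{5833}{729}\right) \left(-1370\right) = \left(- \frac{75817}{729}\right) \left(-1370\right) = \frac{103869290}{729}$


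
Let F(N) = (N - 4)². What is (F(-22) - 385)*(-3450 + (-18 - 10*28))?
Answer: -1090668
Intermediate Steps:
F(N) = (-4 + N)²
(F(-22) - 385)*(-3450 + (-18 - 10*28)) = ((-4 - 22)² - 385)*(-3450 + (-18 - 10*28)) = ((-26)² - 385)*(-3450 + (-18 - 280)) = (676 - 385)*(-3450 - 298) = 291*(-3748) = -1090668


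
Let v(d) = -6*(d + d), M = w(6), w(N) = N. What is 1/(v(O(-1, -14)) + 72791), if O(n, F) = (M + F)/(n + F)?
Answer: 5/363923 ≈ 1.3739e-5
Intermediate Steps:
M = 6
O(n, F) = (6 + F)/(F + n) (O(n, F) = (6 + F)/(n + F) = (6 + F)/(F + n))
v(d) = -12*d
1/(v(O(-1, -14)) + 72791) = 1/(-12*(6 - 14)/(-14 - 1) + 72791) = 1/(-12*(-8)/(-15) + 72791) = 1/(-(-4)*(-8)/5 + 72791) = 1/(-12*8/15 + 72791) = 1/(-32/5 + 72791) = 1/(363923/5) = 5/363923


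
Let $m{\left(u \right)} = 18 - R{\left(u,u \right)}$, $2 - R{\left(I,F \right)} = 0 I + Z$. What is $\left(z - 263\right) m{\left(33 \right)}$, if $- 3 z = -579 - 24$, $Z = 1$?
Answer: $-1054$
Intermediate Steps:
$R{\left(I,F \right)} = 1$ ($R{\left(I,F \right)} = 2 - \left(0 I + 1\right) = 2 - \left(0 + 1\right) = 2 - 1 = 1$)
$z = 201$ ($z = - \frac{-579 - 24}{3} = \left(- \frac{1}{3}\right) \left(-603\right) = 201$)
$m{\left(u \right)} = 17$ ($m{\left(u \right)} = 18 - 1 = 17$)
$\left(z - 263\right) m{\left(33 \right)} = \left(201 - 263\right) 17 = \left(-62\right) 17 = -1054$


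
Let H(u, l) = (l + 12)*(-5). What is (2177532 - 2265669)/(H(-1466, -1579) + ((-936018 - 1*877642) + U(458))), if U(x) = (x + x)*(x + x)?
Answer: 88137/966769 ≈ 0.091166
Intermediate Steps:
H(u, l) = -60 - 5*l (H(u, l) = (12 + l)*(-5) = -60 - 5*l)
U(x) = 4*x² (U(x) = (2*x)*(2*x) = 4*x²)
(2177532 - 2265669)/(H(-1466, -1579) + ((-936018 - 1*877642) + U(458))) = (2177532 - 2265669)/((-60 - 5*(-1579)) + ((-936018 - 1*877642) + 4*458²)) = -88137/((-60 + 7895) + ((-936018 - 877642) + 4*209764)) = -88137/(7835 + (-1813660 + 839056)) = -88137/(7835 - 974604) = -88137/(-966769) = -88137*(-1/966769) = 88137/966769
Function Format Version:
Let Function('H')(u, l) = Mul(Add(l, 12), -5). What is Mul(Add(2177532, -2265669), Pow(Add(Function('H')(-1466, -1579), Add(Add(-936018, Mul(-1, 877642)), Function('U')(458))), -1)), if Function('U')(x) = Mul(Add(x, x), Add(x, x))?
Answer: Rational(88137, 966769) ≈ 0.091166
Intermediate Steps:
Function('H')(u, l) = Add(-60, Mul(-5, l)) (Function('H')(u, l) = Mul(Add(12, l), -5) = Add(-60, Mul(-5, l)))
Function('U')(x) = Mul(4, Pow(x, 2)) (Function('U')(x) = Mul(Mul(2, x), Mul(2, x)) = Mul(4, Pow(x, 2)))
Mul(Add(2177532, -2265669), Pow(Add(Function('H')(-1466, -1579), Add(Add(-936018, Mul(-1, 877642)), Function('U')(458))), -1)) = Mul(Add(2177532, -2265669), Pow(Add(Add(-60, Mul(-5, -1579)), Add(Add(-936018, Mul(-1, 877642)), Mul(4, Pow(458, 2)))), -1)) = Mul(-88137, Pow(Add(Add(-60, 7895), Add(Add(-936018, -877642), Mul(4, 209764))), -1)) = Mul(-88137, Pow(Add(7835, Add(-1813660, 839056)), -1)) = Mul(-88137, Pow(Add(7835, -974604), -1)) = Mul(-88137, Pow(-966769, -1)) = Mul(-88137, Rational(-1, 966769)) = Rational(88137, 966769)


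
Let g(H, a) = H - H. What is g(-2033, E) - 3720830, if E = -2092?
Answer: -3720830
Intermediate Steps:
g(H, a) = 0
g(-2033, E) - 3720830 = 0 - 3720830 = -3720830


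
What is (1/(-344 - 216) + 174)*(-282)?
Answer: -13738899/280 ≈ -49068.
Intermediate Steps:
(1/(-344 - 216) + 174)*(-282) = (1/(-560) + 174)*(-282) = (-1/560 + 174)*(-282) = (97439/560)*(-282) = -13738899/280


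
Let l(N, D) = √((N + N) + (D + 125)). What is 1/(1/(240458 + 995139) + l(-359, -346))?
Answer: 1235597/1433571249678052 - 1526699946409*I*√939/1433571249678052 ≈ 8.619e-10 - 0.032634*I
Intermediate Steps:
l(N, D) = √(125 + D + 2*N) (l(N, D) = √(2*N + (125 + D)) = √(125 + D + 2*N))
1/(1/(240458 + 995139) + l(-359, -346)) = 1/(1/(240458 + 995139) + √(125 - 346 + 2*(-359))) = 1/(1/1235597 + √(125 - 346 - 718)) = 1/(1/1235597 + √(-939)) = 1/(1/1235597 + I*√939)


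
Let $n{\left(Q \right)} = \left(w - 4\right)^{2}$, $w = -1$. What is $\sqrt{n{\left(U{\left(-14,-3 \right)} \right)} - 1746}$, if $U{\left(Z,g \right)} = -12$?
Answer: $i \sqrt{1721} \approx 41.485 i$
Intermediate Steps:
$n{\left(Q \right)} = 25$ ($n{\left(Q \right)} = \left(-1 - 4\right)^{2} = \left(-5\right)^{2} = 25$)
$\sqrt{n{\left(U{\left(-14,-3 \right)} \right)} - 1746} = \sqrt{25 - 1746} = \sqrt{-1721} = i \sqrt{1721}$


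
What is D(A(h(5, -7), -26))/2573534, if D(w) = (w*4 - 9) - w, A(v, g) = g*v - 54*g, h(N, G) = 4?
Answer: 3891/2573534 ≈ 0.0015119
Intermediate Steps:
A(v, g) = -54*g + g*v
D(w) = -9 + 3*w (D(w) = (4*w - 9) - w = (-9 + 4*w) - w = -9 + 3*w)
D(A(h(5, -7), -26))/2573534 = (-9 + 3*(-26*(-54 + 4)))/2573534 = (-9 + 3*(-26*(-50)))*(1/2573534) = (-9 + 3*1300)*(1/2573534) = (-9 + 3900)*(1/2573534) = 3891*(1/2573534) = 3891/2573534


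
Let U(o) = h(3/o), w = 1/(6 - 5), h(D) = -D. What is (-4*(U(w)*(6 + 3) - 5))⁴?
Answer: 268435456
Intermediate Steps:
w = 1 (w = 1/1 = 1)
U(o) = -3/o
(-4*(U(w)*(6 + 3) - 5))⁴ = (-4*((-3/1)*(6 + 3) - 5))⁴ = (-4*(-3*1*9 - 5))⁴ = (-4*(-3*9 - 5))⁴ = (-4*(-27 - 5))⁴ = (-4*(-32))⁴ = 128⁴ = 268435456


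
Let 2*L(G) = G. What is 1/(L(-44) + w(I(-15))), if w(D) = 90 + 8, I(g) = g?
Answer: 1/76 ≈ 0.013158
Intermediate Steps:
L(G) = G/2
w(D) = 98
1/(L(-44) + w(I(-15))) = 1/((1/2)*(-44) + 98) = 1/(-22 + 98) = 1/76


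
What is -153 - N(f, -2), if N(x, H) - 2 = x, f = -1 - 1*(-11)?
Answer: -165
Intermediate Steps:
f = 10 (f = -1 + 11 = 10)
N(x, H) = 2 + x
-153 - N(f, -2) = -153 - (2 + 10) = -153 - 1*12 = -153 - 12 = -165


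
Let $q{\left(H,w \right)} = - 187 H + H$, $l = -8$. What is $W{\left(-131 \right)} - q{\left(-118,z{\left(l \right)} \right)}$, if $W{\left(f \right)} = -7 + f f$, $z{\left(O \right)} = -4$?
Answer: $-4794$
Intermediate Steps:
$q{\left(H,w \right)} = - 186 H$
$W{\left(f \right)} = -7 + f^{2}$
$W{\left(-131 \right)} - q{\left(-118,z{\left(l \right)} \right)} = \left(-7 + \left(-131\right)^{2}\right) - \left(-186\right) \left(-118\right) = \left(-7 + 17161\right) - 21948 = 17154 - 21948 = -4794$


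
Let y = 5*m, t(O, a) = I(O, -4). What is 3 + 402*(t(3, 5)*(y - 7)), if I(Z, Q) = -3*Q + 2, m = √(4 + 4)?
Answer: -39393 + 56280*√2 ≈ 40199.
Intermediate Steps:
m = 2*√2 (m = √8 = 2*√2 ≈ 2.8284)
I(Z, Q) = 2 - 3*Q
t(O, a) = 14 (t(O, a) = 2 - 3*(-4) = 2 + 12 = 14)
y = 10*√2 (y = 5*(2*√2) = 10*√2 ≈ 14.142)
3 + 402*(t(3, 5)*(y - 7)) = 3 + 402*(14*(10*√2 - 7)) = 3 + 402*(14*(-7 + 10*√2)) = 3 + 402*(-98 + 140*√2) = 3 + (-39396 + 56280*√2) = -39393 + 56280*√2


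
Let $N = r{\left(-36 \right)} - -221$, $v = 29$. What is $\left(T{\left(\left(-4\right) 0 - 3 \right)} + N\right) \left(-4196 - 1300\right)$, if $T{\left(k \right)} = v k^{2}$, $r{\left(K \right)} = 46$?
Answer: $-2901888$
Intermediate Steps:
$T{\left(k \right)} = 29 k^{2}$
$N = 267$ ($N = 46 - -221 = 46 + 221 = 267$)
$\left(T{\left(\left(-4\right) 0 - 3 \right)} + N\right) \left(-4196 - 1300\right) = \left(29 \left(\left(-4\right) 0 - 3\right)^{2} + 267\right) \left(-4196 - 1300\right) = \left(29 \left(0 - 3\right)^{2} + 267\right) \left(-5496\right) = \left(29 \left(-3\right)^{2} + 267\right) \left(-5496\right) = \left(29 \cdot 9 + 267\right) \left(-5496\right) = \left(261 + 267\right) \left(-5496\right) = 528 \left(-5496\right) = -2901888$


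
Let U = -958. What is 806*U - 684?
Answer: -772832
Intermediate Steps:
806*U - 684 = 806*(-958) - 684 = -772148 - 684 = -772832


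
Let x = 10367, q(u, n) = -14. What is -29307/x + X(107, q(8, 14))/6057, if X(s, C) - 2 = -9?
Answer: -177585068/62792919 ≈ -2.8281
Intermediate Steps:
X(s, C) = -7 (X(s, C) = 2 - 9 = -7)
-29307/x + X(107, q(8, 14))/6057 = -29307/10367 - 7/6057 = -177585068/62792919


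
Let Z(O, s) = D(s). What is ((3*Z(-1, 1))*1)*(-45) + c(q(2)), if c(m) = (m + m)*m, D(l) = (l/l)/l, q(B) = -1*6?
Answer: -63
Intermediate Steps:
q(B) = -6
D(l) = 1/l
Z(O, s) = 1/s
c(m) = 2*m² (c(m) = (2*m)*m = 2*m²)
((3*Z(-1, 1))*1)*(-45) + c(q(2)) = ((3/1)*1)*(-45) + 2*(-6)² = ((3*1)*1)*(-45) + 2*36 = (3*1)*(-45) + 72 = 3*(-45) + 72 = -135 + 72 = -63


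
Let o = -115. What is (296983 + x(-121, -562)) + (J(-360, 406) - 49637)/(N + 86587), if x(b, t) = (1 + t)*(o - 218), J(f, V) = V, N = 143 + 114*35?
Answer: 6269989127/12960 ≈ 4.8380e+5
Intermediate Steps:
N = 4133 (N = 143 + 3990 = 4133)
x(b, t) = -333 - 333*t (x(b, t) = (1 + t)*(-115 - 218) = (1 + t)*(-333) = -333 - 333*t)
(296983 + x(-121, -562)) + (J(-360, 406) - 49637)/(N + 86587) = (296983 + (-333 - 333*(-562))) + (406 - 49637)/(4133 + 86587) = (296983 + (-333 + 187146)) - 49231/90720 = (296983 + 186813) - 49231*1/90720 = 483796 - 7033/12960 = 6269989127/12960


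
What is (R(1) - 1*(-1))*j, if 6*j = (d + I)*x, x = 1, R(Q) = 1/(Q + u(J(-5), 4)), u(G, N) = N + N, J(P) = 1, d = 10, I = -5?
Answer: 25/27 ≈ 0.92593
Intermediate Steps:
u(G, N) = 2*N
R(Q) = 1/(8 + Q) (R(Q) = 1/(Q + 2*4) = 1/(Q + 8) = 1/(8 + Q))
j = ⅚ (j = ((10 - 5)*1)/6 = (5*1)/6 = (⅙)*5 = ⅚ ≈ 0.83333)
(R(1) - 1*(-1))*j = (1/(8 + 1) - 1*(-1))*(⅚) = (1/9 + 1)*(⅚) = (⅑ + 1)*(⅚) = (10/9)*(⅚) = 25/27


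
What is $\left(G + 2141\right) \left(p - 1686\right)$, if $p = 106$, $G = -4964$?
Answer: $4460340$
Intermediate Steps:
$\left(G + 2141\right) \left(p - 1686\right) = \left(-4964 + 2141\right) \left(106 - 1686\right) = \left(-2823\right) \left(-1580\right) = 4460340$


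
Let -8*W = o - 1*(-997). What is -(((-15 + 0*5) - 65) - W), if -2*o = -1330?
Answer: -511/4 ≈ -127.75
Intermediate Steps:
o = 665 (o = -½*(-1330) = 665)
W = -831/4 (W = -(665 - 1*(-997))/8 = -(665 + 997)/8 = -⅛*1662 = -831/4 ≈ -207.75)
-(((-15 + 0*5) - 65) - W) = -(((-15 + 0*5) - 65) - 1*(-831/4)) = -(((-15 + 0) - 65) + 831/4) = -((-15 - 65) + 831/4) = -(-80 + 831/4) = -1*511/4 = -511/4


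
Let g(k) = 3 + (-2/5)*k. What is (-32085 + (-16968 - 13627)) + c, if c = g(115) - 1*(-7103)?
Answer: -55620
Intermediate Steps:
g(k) = 3 - 2*k/5 (g(k) = 3 + (-2*⅕)*k = 3 - 2*k/5)
c = 7060 (c = (3 - ⅖*115) - 1*(-7103) = (3 - 46) + 7103 = -43 + 7103 = 7060)
(-32085 + (-16968 - 13627)) + c = (-32085 + (-16968 - 13627)) + 7060 = (-32085 - 30595) + 7060 = -62680 + 7060 = -55620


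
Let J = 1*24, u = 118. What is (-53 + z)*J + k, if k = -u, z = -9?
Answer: -1606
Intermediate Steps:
k = -118 (k = -1*118 = -118)
J = 24
(-53 + z)*J + k = (-53 - 9)*24 - 118 = -62*24 - 118 = -1488 - 118 = -1606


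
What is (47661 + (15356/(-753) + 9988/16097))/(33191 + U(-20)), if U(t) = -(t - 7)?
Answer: 577461270533/402636739938 ≈ 1.4342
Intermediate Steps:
U(t) = 7 - t (U(t) = -(-7 + t) = 7 - t)
(47661 + (15356/(-753) + 9988/16097))/(33191 + U(-20)) = (47661 + (15356/(-753) + 9988/16097))/(33191 + (7 - 1*(-20))) = (47661 + (15356*(-1/753) + 9988*(1/16097)))/(33191 + (7 + 20)) = (47661 + (-15356/753 + 9988/16097))/(33191 + 27) = (47661 - 239664568/12121041)/33218 = (577461270533/12121041)*(1/33218) = 577461270533/402636739938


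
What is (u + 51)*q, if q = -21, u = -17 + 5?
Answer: -819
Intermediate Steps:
u = -12
(u + 51)*q = (-12 + 51)*(-21) = 39*(-21) = -819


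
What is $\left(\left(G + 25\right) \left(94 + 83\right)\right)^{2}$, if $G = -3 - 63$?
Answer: $52664049$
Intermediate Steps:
$G = -66$ ($G = -3 - 63 = -66$)
$\left(\left(G + 25\right) \left(94 + 83\right)\right)^{2} = \left(\left(-66 + 25\right) \left(94 + 83\right)\right)^{2} = \left(\left(-41\right) 177\right)^{2} = \left(-7257\right)^{2} = 52664049$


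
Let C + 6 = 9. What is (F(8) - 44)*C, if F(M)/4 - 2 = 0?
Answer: -108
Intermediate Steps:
C = 3 (C = -6 + 9 = 3)
F(M) = 8 (F(M) = 8 + 4*0 = 8 + 0 = 8)
(F(8) - 44)*C = (8 - 44)*3 = -36*3 = -108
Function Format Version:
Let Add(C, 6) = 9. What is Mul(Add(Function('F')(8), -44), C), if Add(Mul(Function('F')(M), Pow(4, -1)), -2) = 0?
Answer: -108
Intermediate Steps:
C = 3 (C = Add(-6, 9) = 3)
Function('F')(M) = 8 (Function('F')(M) = Add(8, Mul(4, 0)) = Add(8, 0) = 8)
Mul(Add(Function('F')(8), -44), C) = Mul(Add(8, -44), 3) = Mul(-36, 3) = -108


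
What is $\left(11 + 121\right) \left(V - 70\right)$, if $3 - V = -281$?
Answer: $28248$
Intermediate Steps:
$V = 284$ ($V = 3 - -281 = 3 + 281 = 284$)
$\left(11 + 121\right) \left(V - 70\right) = \left(11 + 121\right) \left(284 - 70\right) = 132 \cdot 214 = 28248$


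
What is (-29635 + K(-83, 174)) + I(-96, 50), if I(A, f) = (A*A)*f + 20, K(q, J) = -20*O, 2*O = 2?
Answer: 431165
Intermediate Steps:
O = 1 (O = (½)*2 = 1)
K(q, J) = -20 (K(q, J) = -20*1 = -20)
I(A, f) = 20 + f*A² (I(A, f) = A²*f + 20 = f*A² + 20 = 20 + f*A²)
(-29635 + K(-83, 174)) + I(-96, 50) = (-29635 - 20) + (20 + 50*(-96)²) = -29655 + (20 + 50*9216) = -29655 + (20 + 460800) = -29655 + 460820 = 431165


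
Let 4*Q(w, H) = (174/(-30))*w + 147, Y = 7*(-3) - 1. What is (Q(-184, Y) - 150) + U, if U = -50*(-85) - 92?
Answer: 86231/20 ≈ 4311.5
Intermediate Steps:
Y = -22 (Y = -21 - 1 = -22)
Q(w, H) = 147/4 - 29*w/20 (Q(w, H) = ((174/(-30))*w + 147)/4 = ((174*(-1/30))*w + 147)/4 = (-29*w/5 + 147)/4 = (147 - 29*w/5)/4 = 147/4 - 29*w/20)
U = 4158 (U = 4250 - 92 = 4158)
(Q(-184, Y) - 150) + U = ((147/4 - 29/20*(-184)) - 150) + 4158 = ((147/4 + 1334/5) - 150) + 4158 = (6071/20 - 150) + 4158 = 3071/20 + 4158 = 86231/20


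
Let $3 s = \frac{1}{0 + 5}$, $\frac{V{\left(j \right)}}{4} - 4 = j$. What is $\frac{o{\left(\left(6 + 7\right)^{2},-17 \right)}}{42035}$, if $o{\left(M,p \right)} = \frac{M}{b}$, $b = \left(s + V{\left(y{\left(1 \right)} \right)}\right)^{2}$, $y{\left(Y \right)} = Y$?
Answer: $\frac{7605}{761682607} \approx 9.9845 \cdot 10^{-6}$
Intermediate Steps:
$V{\left(j \right)} = 16 + 4 j$
$s = \frac{1}{15}$ ($s = \frac{1}{3 \left(0 + 5\right)} = \frac{1}{3 \cdot 5} = \frac{1}{3} \cdot \frac{1}{5} = \frac{1}{15} \approx 0.066667$)
$b = \frac{90601}{225}$ ($b = \left(\frac{1}{15} + \left(16 + 4 \cdot 1\right)\right)^{2} = \left(\frac{1}{15} + \left(16 + 4\right)\right)^{2} = \left(\frac{1}{15} + 20\right)^{2} = \left(\frac{301}{15}\right)^{2} = \frac{90601}{225} \approx 402.67$)
$o{\left(M,p \right)} = \frac{225 M}{90601}$ ($o{\left(M,p \right)} = \frac{M}{\frac{90601}{225}} = M \frac{225}{90601} = \frac{225 M}{90601}$)
$\frac{o{\left(\left(6 + 7\right)^{2},-17 \right)}}{42035} = \frac{\frac{225}{90601} \left(6 + 7\right)^{2}}{42035} = \frac{225 \cdot 13^{2}}{90601} \cdot \frac{1}{42035} = \frac{225}{90601} \cdot 169 \cdot \frac{1}{42035} = \frac{38025}{90601} \cdot \frac{1}{42035} = \frac{7605}{761682607}$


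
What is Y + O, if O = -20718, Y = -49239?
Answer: -69957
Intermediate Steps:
Y + O = -49239 - 20718 = -69957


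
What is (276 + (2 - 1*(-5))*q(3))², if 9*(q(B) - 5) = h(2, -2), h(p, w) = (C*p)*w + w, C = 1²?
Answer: 844561/9 ≈ 93840.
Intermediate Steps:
C = 1
h(p, w) = w + p*w (h(p, w) = (1*p)*w + w = p*w + w = w + p*w)
q(B) = 13/3 (q(B) = 5 + (-2*(1 + 2))/9 = 5 + (-2*3)/9 = 5 + (⅑)*(-6) = 5 - ⅔ = 13/3)
(276 + (2 - 1*(-5))*q(3))² = (276 + (2 - 1*(-5))*(13/3))² = (276 + (2 + 5)*(13/3))² = (276 + 7*(13/3))² = (276 + 91/3)² = (919/3)² = 844561/9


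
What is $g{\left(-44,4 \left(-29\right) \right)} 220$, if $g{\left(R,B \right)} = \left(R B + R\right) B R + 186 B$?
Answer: $5677026080$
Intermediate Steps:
$g{\left(R,B \right)} = 186 B + B R \left(R + B R\right)$ ($g{\left(R,B \right)} = \left(B R + R\right) B R + 186 B = \left(R + B R\right) B R + 186 B = B \left(R + B R\right) R + 186 B = B R \left(R + B R\right) + 186 B = 186 B + B R \left(R + B R\right)$)
$g{\left(-44,4 \left(-29\right) \right)} 220 = 4 \left(-29\right) \left(186 + \left(-44\right)^{2} + 4 \left(-29\right) \left(-44\right)^{2}\right) 220 = - 116 \left(186 + 1936 - 224576\right) 220 = \left(-116\right) \left(-222454\right) 220 = 25804664 \cdot 220 = 5677026080$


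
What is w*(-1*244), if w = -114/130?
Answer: 13908/65 ≈ 213.97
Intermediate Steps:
w = -57/65 (w = -114*1/130 = -57/65 ≈ -0.87692)
w*(-1*244) = -(-57)*244/65 = -57/65*(-244) = 13908/65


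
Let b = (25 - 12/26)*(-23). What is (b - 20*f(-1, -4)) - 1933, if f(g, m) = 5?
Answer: -33766/13 ≈ -2597.4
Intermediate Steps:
b = -7337/13 (b = (25 - 12*1/26)*(-23) = (25 - 6/13)*(-23) = (319/13)*(-23) = -7337/13 ≈ -564.38)
(b - 20*f(-1, -4)) - 1933 = (-7337/13 - 20*5) - 1933 = (-7337/13 - 100) - 1933 = -8637/13 - 1933 = -33766/13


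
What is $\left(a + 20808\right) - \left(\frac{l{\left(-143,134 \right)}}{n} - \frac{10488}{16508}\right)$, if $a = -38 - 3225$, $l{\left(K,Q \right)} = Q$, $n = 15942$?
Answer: $\frac{577186505218}{32896317} \approx 17546.0$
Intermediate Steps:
$a = -3263$ ($a = -38 - 3225 = -3263$)
$\left(a + 20808\right) - \left(\frac{l{\left(-143,134 \right)}}{n} - \frac{10488}{16508}\right) = \left(-3263 + 20808\right) - \left(\frac{134}{15942} - \frac{10488}{16508}\right) = 17545 - \left(134 \cdot \frac{1}{15942} - \frac{2622}{4127}\right) = 17545 - \left(\frac{67}{7971} - \frac{2622}{4127}\right) = 17545 - - \frac{20623453}{32896317} = 17545 + \frac{20623453}{32896317} = \frac{577186505218}{32896317}$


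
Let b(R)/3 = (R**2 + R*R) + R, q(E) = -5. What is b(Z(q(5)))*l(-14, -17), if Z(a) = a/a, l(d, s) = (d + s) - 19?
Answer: -450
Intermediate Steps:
l(d, s) = -19 + d + s
Z(a) = 1
b(R) = 3*R + 6*R**2 (b(R) = 3*((R**2 + R*R) + R) = 3*((R**2 + R**2) + R) = 3*(2*R**2 + R) = 3*(R + 2*R**2) = 3*R + 6*R**2)
b(Z(q(5)))*l(-14, -17) = (3*1*(1 + 2*1))*(-19 - 14 - 17) = (3*1*(1 + 2))*(-50) = (3*1*3)*(-50) = 9*(-50) = -450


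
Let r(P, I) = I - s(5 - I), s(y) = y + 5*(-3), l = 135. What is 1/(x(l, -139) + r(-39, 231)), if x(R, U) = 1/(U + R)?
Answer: 4/1887 ≈ 0.0021198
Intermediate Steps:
x(R, U) = 1/(R + U)
s(y) = -15 + y (s(y) = y - 15 = -15 + y)
r(P, I) = 10 + 2*I (r(P, I) = I - (-15 + (5 - I)) = I - (-10 - I) = I + (10 + I) = 10 + 2*I)
1/(x(l, -139) + r(-39, 231)) = 1/(1/(135 - 139) + (10 + 2*231)) = 1/(1/(-4) + (10 + 462)) = 1/(-1/4 + 472) = 1/(1887/4) = 4/1887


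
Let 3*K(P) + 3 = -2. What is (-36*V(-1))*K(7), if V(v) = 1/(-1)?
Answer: -60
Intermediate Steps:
V(v) = -1
K(P) = -5/3 (K(P) = -1 + (⅓)*(-2) = -1 - ⅔ = -5/3)
(-36*V(-1))*K(7) = -36*(-1)*(-5/3) = 36*(-5/3) = -60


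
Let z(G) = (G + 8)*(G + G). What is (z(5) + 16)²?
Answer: 21316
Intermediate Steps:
z(G) = 2*G*(8 + G) (z(G) = (8 + G)*(2*G) = 2*G*(8 + G))
(z(5) + 16)² = (2*5*(8 + 5) + 16)² = (2*5*13 + 16)² = (130 + 16)² = 146² = 21316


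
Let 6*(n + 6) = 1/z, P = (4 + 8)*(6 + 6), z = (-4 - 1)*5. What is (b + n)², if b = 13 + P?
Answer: 512977201/22500 ≈ 22799.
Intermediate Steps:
z = -25 (z = -5*5 = -25)
P = 144 (P = 12*12 = 144)
n = -901/150 (n = -6 + (⅙)/(-25) = -6 + (⅙)*(-1/25) = -6 - 1/150 = -901/150 ≈ -6.0067)
b = 157 (b = 13 + 144 = 157)
(b + n)² = (157 - 901/150)² = (22649/150)² = 512977201/22500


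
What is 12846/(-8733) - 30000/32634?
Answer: -37844798/15832929 ≈ -2.3903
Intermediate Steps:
12846/(-8733) - 30000/32634 = 12846*(-1/8733) - 30000*1/32634 = -4282/2911 - 5000/5439 = -37844798/15832929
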